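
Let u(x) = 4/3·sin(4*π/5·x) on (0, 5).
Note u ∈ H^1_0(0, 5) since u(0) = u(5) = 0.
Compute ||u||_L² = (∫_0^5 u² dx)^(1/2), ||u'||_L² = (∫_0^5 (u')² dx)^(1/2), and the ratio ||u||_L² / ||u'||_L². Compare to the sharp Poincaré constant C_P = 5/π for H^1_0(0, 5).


||u||_L² / ||u'||_L² = 5/(4*π) < C_P = 5/π.

u(x) = 4/3·sin(4*π/5·x), so u'(x) = 16*π*cos(4*π*x/5)/15.
Writing u(x) = A·sin(kπx/L) with A = 4/3 and k = 4, use ∫_0^L sin²(kπx/L) dx = L/2 and ∫_0^L cos²(kπx/L) dx = L/2.
u² = 16/9·sin²(4*π/5·x) and (u')² = 256*π^2/225·cos²(4*π/5·x), and each of sin², cos² integrates to L/2 = 5/2 over (0, 5).
∫_0^5 u² dx = 40/9, so ||u||_L² = 2*sqrt(10)/3.
∫_0^5 (u')² dx = 128*π^2/45, so ||u'||_L² = 8*sqrt(10)*π/15.
Ratio ||u||_L² / ||u'||_L² = 5/(4*π).
Sharp Poincaré constant on H^1_0(0, 5) is C_P = L/π = 5/π, achieved by sin(π/5·x).
This is the k = 4 harmonic; the ratio L/(kπ) is strictly less than C_P = L/π, consistent with the sharp inequality ||u||_L² ≤ C_P ||u'||_L².


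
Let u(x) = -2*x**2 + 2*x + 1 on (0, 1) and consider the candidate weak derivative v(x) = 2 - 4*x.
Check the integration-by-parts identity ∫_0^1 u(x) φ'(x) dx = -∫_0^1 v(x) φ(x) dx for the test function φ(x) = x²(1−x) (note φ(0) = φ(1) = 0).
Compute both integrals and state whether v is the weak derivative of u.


LHS = 1/30, RHS = 1/30. Yes, v = u' weakly.

u(x) = -2*x**2 + 2*x + 1, classical derivative u'(x) = 2 - 4*x.
φ(x) = x²(1−x), so φ'(x) = x*(2 - 3*x).
Note φ(0) = φ(1) = 0, so the boundary term u·φ vanishes.
LHS = ∫_0^1 u(x) φ'(x) dx = ∫_0^1 (6*x^4 - 10*x^3 + x^2 + 2*x) dx. Term by term:
  ∫_0^1 6*x^4 dx = 6/5;  ∫_0^1 -10*x^3 dx = -5/2;  ∫_0^1 x^2 dx = 1/3;
  ∫_0^1 2*x dx = 1.
Sum: 6/5 − 5/2 + 1/3 + 1 = 1/30.
So LHS = 1/30.
∫_0^1 v(x) φ(x) dx = ∫_0^1 (4*x^4 - 6*x^3 + 2*x^2) dx. Term by term:
  ∫_0^1 4*x^4 dx = 4/5;  ∫_0^1 -6*x^3 dx = -3/2;  ∫_0^1 2*x^2 dx = 2/3.
Sum: 4/5 − 3/2 + 2/3 = -1/30.
So RHS = -∫_0^1 v(x) φ(x) dx = 1/30.
LHS = RHS, so the identity holds for this test φ.
Moreover u is smooth here and v(x) = u'(x) = 2 - 4*x pointwise, so the identity holds for every test function. Hence v is the weak derivative of u.


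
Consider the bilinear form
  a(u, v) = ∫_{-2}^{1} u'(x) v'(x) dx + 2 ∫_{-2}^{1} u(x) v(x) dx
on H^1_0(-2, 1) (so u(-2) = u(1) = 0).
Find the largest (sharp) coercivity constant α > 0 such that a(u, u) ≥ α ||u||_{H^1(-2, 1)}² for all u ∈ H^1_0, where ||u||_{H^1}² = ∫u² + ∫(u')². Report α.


α = 1

Coercivity of a(·,·) on H^1_0(-2, 1) means a(u, u) ≥ α ||u||_{H^1}² for every u ∈ H^1_0.
The interval has length L = 3, and Poincaré/coercivity depend only on L. Here a(u, u) = ∫(u')² + (2)·∫u².
Here c = 2 ≥ 1, so a(u,u) = ∫(u')² + c∫u² ≥ ∫(u')² + ∫u² = ||u||_{H^1}², i.e. α = 1 works. No larger α is possible: a(u,u) ≥ α||u||_{H^1}² means (1−α)∫(u')² ≥ (α−c)∫u², and for the modes u_n = sin(nπ(x−x₀)/L) (x₀ the left endpoint) one has ∫u_n²/∫(u_n')² = (L/(nπ))² → 0, so a(u_n,u_n)/||u_n||_{H^1}² → 1. Hence the optimal constant is α = 1.
Therefore α = 1.


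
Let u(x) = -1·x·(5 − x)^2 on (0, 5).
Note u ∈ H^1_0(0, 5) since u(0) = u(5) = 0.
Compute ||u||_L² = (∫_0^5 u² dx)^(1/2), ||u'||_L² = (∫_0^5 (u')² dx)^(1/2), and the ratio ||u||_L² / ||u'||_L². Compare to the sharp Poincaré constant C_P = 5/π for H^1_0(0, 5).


||u||_L² / ||u'||_L² = 5*sqrt(14)/14 < C_P = 5/π.

u(x) = -1·x·(5 − x)^2, so u'(x) = (5 - 3*x)*(x - 5).
u(x) = -1·x·(5 − x)^2 vanishes at x = 0 and x = 5, so u ∈ H^1_0(0, 5). Differentiate via the product rule and integrate the resulting polynomials term by term.
  ∫_0^5 u² dx = ∫_0^5 (x^6 - 20*x^5 + 150*x^4 - 500*x^3 + 625*x^2) dx. Term by term:
    ∫_0^5 x^6 dx = 78125/7;  ∫_0^5 -20*x^5 dx = -156250/3;  ∫_0^5 150*x^4 dx = 93750;
    ∫_0^5 -500*x^3 dx = -78125;  ∫_0^5 625*x^2 dx = 78125/3.
  Sum: 78125/7 − 156250/3 + 93750 − 78125 + 78125/3 = 15625/21.
  ∫_0^5 (u')² dx = ∫_0^5 (9*x^4 - 120*x^3 + 550*x^2 - 1000*x + 625) dx. Term by term:
    ∫_0^5 9*x^4 dx = 5625;  ∫_0^5 -120*x^3 dx = -18750;  ∫_0^5 550*x^2 dx = 68750/3;
    ∫_0^5 -1000*x dx = -12500;  ∫_0^5 625 dx = 3125.
  Sum: 5625 − 18750 + 68750/3 − 12500 + 3125 = 1250/3.
∫_0^5 u² dx = 15625/21, so ||u||_L² = 125*sqrt(21)/21.
∫_0^5 (u')² dx = 1250/3, so ||u'||_L² = 25*sqrt(6)/3.
Ratio ||u||_L² / ||u'||_L² = 5*sqrt(14)/14.
Sharp Poincaré constant on H^1_0(0, 5) is C_P = L/π = 5/π, achieved by sin(π/5·x).
A polynomial bump cannot attain the sharp Poincaré constant (only the first sine eigenfunction does), so the ratio is strictly less than C_P, consistent with ||u||_L² ≤ C_P ||u'||_L².


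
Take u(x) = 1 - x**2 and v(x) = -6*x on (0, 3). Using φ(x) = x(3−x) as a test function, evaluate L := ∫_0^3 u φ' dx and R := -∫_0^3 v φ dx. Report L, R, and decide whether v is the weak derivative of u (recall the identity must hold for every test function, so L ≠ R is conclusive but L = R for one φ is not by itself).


LHS = 27/2, RHS = 81/2. No, v is not the weak derivative of u.

u(x) = 1 - x**2, classical derivative u'(x) = -2*x.
φ(x) = x(3−x), so φ'(x) = 3 - 2*x.
Note φ(0) = φ(3) = 0, so the boundary term u·φ vanishes.
LHS = ∫_0^3 u(x) φ'(x) dx = ∫_0^3 (2*x^3 - 3*x^2 - 2*x + 3) dx. Term by term:
  ∫_0^3 2*x^3 dx = 81/2;  ∫_0^3 -3*x^2 dx = -27;  ∫_0^3 -2*x dx = -9;
  ∫_0^3 3 dx = 9.
Sum: 81/2 − 27 − 9 + 9 = 27/2.
So LHS = 27/2.
∫_0^3 v(x) φ(x) dx = ∫_0^3 (6*x^3 - 18*x^2) dx. Term by term:
  ∫_0^3 6*x^3 dx = 243/2;  ∫_0^3 -18*x^2 dx = -162.
Sum: 243/2 − 162 = -81/2.
So RHS = -∫_0^3 v(x) φ(x) dx = 81/2.
LHS − RHS = -27 ≠ 0, so the identity fails.
(For a valid weak derivative the identity must hold for EVERY test function, in particular this one. The failure shows v is NOT the weak derivative of u.)
Correct weak derivative would be u'(x) = -2*x.


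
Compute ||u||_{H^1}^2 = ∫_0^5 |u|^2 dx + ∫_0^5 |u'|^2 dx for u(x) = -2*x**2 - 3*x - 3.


||u||_{H^1}^2 = 19595/3

The H^1 norm (squared) on an interval (0, L) is
  ||u||_{H^1}^2 = ∫_0^L u(x)^2 dx + ∫_0^L u'(x)^2 dx.
Compute u'(x) = -4*x - 3.
Then u(x)^2 = 4*x**4 + 12*x**3 + 21*x**2 + 18*x + 9 and u'(x)^2 = 16*x**2 + 24*x + 9.
Integrate each monomial from 0 to 5 using ∫_0^5 c·x^n dx = c·5^(n+1)/(n+1):
  ∫_0^5 u(x)^2 dx = ∫_0^5 (4*x^4 + 12*x^3 + 21*x^2 + 18*x + 9) dx. Term by term:
    ∫_0^5 4*x^4 dx = 2500;  ∫_0^5 12*x^3 dx = 1875;  ∫_0^5 21*x^2 dx = 875;
    ∫_0^5 18*x dx = 225;  ∫_0^5 9 dx = 45.
  Sum: 2500 + 1875 + 875 + 225 + 45 = 5520.
  ∫_0^5 u'(x)^2 dx = ∫_0^5 (16*x^2 + 24*x + 9) dx. Term by term:
    ∫_0^5 16*x^2 dx = 2000/3;  ∫_0^5 24*x dx = 300;  ∫_0^5 9 dx = 45.
  Sum: 2000/3 + 300 + 45 = 3035/3.
Adding: ||u||_{H^1}^2 = 5520 + 3035/3 = 19595/3.


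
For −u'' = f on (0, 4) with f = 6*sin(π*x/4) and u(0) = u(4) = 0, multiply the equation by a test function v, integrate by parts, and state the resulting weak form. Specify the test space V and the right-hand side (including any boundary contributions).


V = H^1_0(0, 4) (so v(0) = v(4) = 0); weak form: ∫_0^4 u'v' dx = ∫_0^4 (6*sin(π*x/4)) v dx for all v ∈ V.

Multiply both sides by a test function v and integrate from 0 to 4:
  ∫_0^4 −u''(x) v(x) dx = ∫_0^4 f(x) v(x) dx.
Integrate the LHS by parts once:
  ∫_0^4 −u'' v dx = −[u'(x) v(x)]_0^4 + ∫_0^4 u'(x) v'(x) dx.
Thus ∫_0^4 u'(x) v'(x) dx = ∫_0^4 f(x) v(x) dx + [u'(x) v(x)]_0^4.
Choose V so that boundary terms are either known or forced to vanish.
u is Dirichlet: u(0) = u(4) = 0. Let V = H^1_0(0, 4); then v(0) = v(4) = 0, and [u' v]_0^4 = 0.
Weak formulation: find u (satisfying any essential BC) such that ∫_0^4 u'(x) v'(x) dx = ∫_0^4 f v dx for all v ∈ V.
Substituting f(x) = 6*sin(π*x/4), the right-hand side is ∫_0^4 (6*sin(π*x/4)) v dx.


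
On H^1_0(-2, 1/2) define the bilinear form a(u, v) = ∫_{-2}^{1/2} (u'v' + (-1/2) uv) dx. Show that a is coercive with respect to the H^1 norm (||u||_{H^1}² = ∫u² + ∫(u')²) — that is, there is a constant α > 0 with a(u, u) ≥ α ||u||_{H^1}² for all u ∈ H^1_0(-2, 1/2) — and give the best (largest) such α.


α = (-25 + 8*π^2)/(2*(25 + 4*π^2))

Coercivity of a(·,·) on H^1_0(-2, 1/2) means a(u, u) ≥ α ||u||_{H^1}² for every u ∈ H^1_0.
The interval has length L = 5/2, and Poincaré/coercivity depend only on L. Here a(u, u) = ∫(u')² + (-1/2)·∫u².
Here c = -1/2 < 0 with |c| < (π/L)² = 4*π^2/25, so coercivity still holds. The condition a(u,u) ≥ α||u||_{H^1}² reads (1−α)∫(u')² ≥ (α−c)∫u². Any admissible α is ≤ 1 (rapidly oscillating u have ∫u²/∫(u')² → 0), and α = 1 would force 0 ≥ (1−c)∫u², impossible since c < 1; so 1−α > 0. By the sharp Poincaré inequality on H^1_0 of an interval of length L, ∫(u')² ≥ (π/L)²∫u² with equality for the first sine mode sin(π(x−x₀)/L) (x₀ the left endpoint), so the inequality holds for all u iff (1−α)(π/L)² ≥ α − c, i.e. α ≤ ((π/L)² + c)/((π/L)² + 1) = (1 + c(L/π)²)/(1 + (L/π)²). (Direct route, valid since c ≤ 0: Poincaré gives c∫u² ≥ c(L/π)²∫(u')², so a(u,u) ≥ (1 + c(L/π)²)∫(u')², while ||u||_{H^1}² ≤ (1 + (L/π)²)∫(u')²; dividing yields the same α.) With (π/L)² = 4*π^2/25 and c = -1/2, the largest admissible constant is α = ((π/L)² + c)/((π/L)² + 1).
Simplifying, α = (-25 + 8*π^2)/(2*(25 + 4*π^2)).


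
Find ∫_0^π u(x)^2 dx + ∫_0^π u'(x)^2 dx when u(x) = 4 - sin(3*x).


||u||_{H^1(0,π)}^2 = -16/3 + 21*π

u'(x) = -3*cos(3*x).
Expand u² and (u')² and integrate term by term on (0, π), using: for integers n ≥ 1, ∫_0^π sin²(nx) dx = ∫_0^π cos²(nx) dx = π/2; for n ≠ n', ∫_0^π sin(nx)sin(n'x) dx = ∫_0^π cos(nx)cos(n'x) dx = 0; and by product-to-sum, ∫_0^π sin(nx)cos(n'x) dx = ½∫_0^π [sin((n+n')x) + sin((n−n')x)] dx, which is 0 when n+n' is even and 2n/(n²−n'²) when n+n' is odd (it need not vanish on (0, π)). For the constant mode: ∫_0^π 1 dx = π, ∫_0^π cos(nx) dx = 0, ∫_0^π sin(nx) dx = (1−(−1)^n)/n.
  u² squared terms: (4)²·∫1 dx = 16·π = 16*π;  (-1)²·∫sin(3x)² dx = 1·π/2 = π/2.
  u² cross terms: 2·(4)·(-1)·∫1·sin(3x) dx = -8·(2/3) = -16/3.
  So ∫_0^π u² dx = 16*π + π/2 − 16/3 = -16/3 + 33*π/2.
  (u')² squared terms: (-3)²·∫cos(3x)² dx = 9·π/2 = 9*π/2.
  So ∫_0^π (u')² dx = 9*π/2.
||u||_{H^1}^2 = (-16/3 + 33*π/2) + (9*π/2) = -16/3 + 21*π.


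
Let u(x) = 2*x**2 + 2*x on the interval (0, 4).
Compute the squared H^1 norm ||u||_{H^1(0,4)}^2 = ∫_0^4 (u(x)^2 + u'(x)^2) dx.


||u||_{H^1}^2 = 28528/15

The H^1 norm (squared) on an interval (0, L) is
  ||u||_{H^1}^2 = ∫_0^L u(x)^2 dx + ∫_0^L u'(x)^2 dx.
Compute u'(x) = 4*x + 2.
Then u(x)^2 = 4*x**4 + 8*x**3 + 4*x**2 and u'(x)^2 = 16*x**2 + 16*x + 4.
Integrate each monomial from 0 to 4 using ∫_0^4 c·x^n dx = c·4^(n+1)/(n+1):
  ∫_0^4 u(x)^2 dx = ∫_0^4 (4*x^4 + 8*x^3 + 4*x^2) dx. Term by term:
    ∫_0^4 4*x^4 dx = 4096/5;  ∫_0^4 8*x^3 dx = 512;  ∫_0^4 4*x^2 dx = 256/3.
  Sum: 4096/5 + 512 + 256/3 = 21248/15.
  ∫_0^4 u'(x)^2 dx = ∫_0^4 (16*x^2 + 16*x + 4) dx. Term by term:
    ∫_0^4 16*x^2 dx = 1024/3;  ∫_0^4 16*x dx = 128;  ∫_0^4 4 dx = 16.
  Sum: 1024/3 + 128 + 16 = 1456/3.
Adding: ||u||_{H^1}^2 = 21248/15 + 1456/3 = 28528/15.


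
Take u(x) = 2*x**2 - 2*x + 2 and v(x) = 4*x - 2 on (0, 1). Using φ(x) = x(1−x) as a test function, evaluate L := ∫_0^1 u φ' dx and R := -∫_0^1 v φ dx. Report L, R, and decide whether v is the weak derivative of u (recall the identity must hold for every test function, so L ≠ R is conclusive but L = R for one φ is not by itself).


LHS = 0, RHS = 0. Yes, v = u' weakly.

u(x) = 2*x**2 - 2*x + 2, classical derivative u'(x) = 4*x - 2.
φ(x) = x(1−x), so φ'(x) = 1 - 2*x.
Note φ(0) = φ(1) = 0, so the boundary term u·φ vanishes.
LHS = ∫_0^1 u(x) φ'(x) dx = ∫_0^1 (-4*x^3 + 6*x^2 - 6*x + 2) dx. Term by term:
  ∫_0^1 -4*x^3 dx = -1;  ∫_0^1 6*x^2 dx = 2;  ∫_0^1 -6*x dx = -3;
  ∫_0^1 2 dx = 2.
Sum: -1 + 2 − 3 + 2 = 0.
So LHS = 0.
∫_0^1 v(x) φ(x) dx = ∫_0^1 (-4*x^3 + 6*x^2 - 2*x) dx. Term by term:
  ∫_0^1 -4*x^3 dx = -1;  ∫_0^1 6*x^2 dx = 2;  ∫_0^1 -2*x dx = -1.
Sum: -1 + 2 − 1 = 0.
So RHS = -∫_0^1 v(x) φ(x) dx = 0.
LHS = RHS, so the identity holds for this test φ.
Moreover u is smooth here and v(x) = u'(x) = 4*x - 2 pointwise, so the identity holds for every test function. Hence v is the weak derivative of u.


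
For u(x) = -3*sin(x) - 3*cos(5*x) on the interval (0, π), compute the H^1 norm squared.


||u||_{H^1(0,π)}^2 = 126*π

u'(x) = 15*sin(5*x) - 3*cos(x).
Expand u² and (u')² and integrate term by term on (0, π), using: for integers n ≥ 1, ∫_0^π sin²(nx) dx = ∫_0^π cos²(nx) dx = π/2; for n ≠ n', ∫_0^π sin(nx)sin(n'x) dx = ∫_0^π cos(nx)cos(n'x) dx = 0; and by product-to-sum, ∫_0^π sin(nx)cos(n'x) dx = ½∫_0^π [sin((n+n')x) + sin((n−n')x)] dx, which is 0 when n+n' is even and 2n/(n²−n'²) when n+n' is odd (it need not vanish on (0, π)).
  u² squared terms: (-3)²·∫cos(5x)² dx = 9·π/2 = 9*π/2;  (-3)²·∫sin(x)² dx = 9·π/2 = 9*π/2.
  u² cross terms: 2·(-3)·(-3)·∫cos(5x)·sin(x) dx = 18·(0) = 0.
  So ∫_0^π u² dx = 9*π/2 + 9*π/2 + 0 = 9*π.
  (u')² squared terms: (-3)²·∫cos(x)² dx = 9·π/2 = 9*π/2;  (15)²·∫sin(5x)² dx = 225·π/2 = 225*π/2.
  (u')² cross terms: 2·(-3)·(15)·∫cos(x)·sin(5x) dx = -90·(0) = 0.
  So ∫_0^π (u')² dx = 9*π/2 + 225*π/2 + 0 = 117*π.
||u||_{H^1}^2 = (9*π) + (117*π) = 126*π.


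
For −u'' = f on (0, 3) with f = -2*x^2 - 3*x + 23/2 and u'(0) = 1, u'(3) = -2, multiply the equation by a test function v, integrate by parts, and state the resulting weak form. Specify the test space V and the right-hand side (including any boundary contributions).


V = H^1(0, 3) (v unrestricted at boundary; u is determined up to an additive constant); weak form: ∫_0^3 u'v' dx = ∫_0^3 (-2*x^2 - 3*x + 23/2) v dx − 2·v(3) − v(0) for all v ∈ V.

Multiply both sides by a test function v and integrate from 0 to 3:
  ∫_0^3 −u''(x) v(x) dx = ∫_0^3 f(x) v(x) dx.
Integrate the LHS by parts once:
  ∫_0^3 −u'' v dx = −[u'(x) v(x)]_0^3 + ∫_0^3 u'(x) v'(x) dx.
Thus ∫_0^3 u'(x) v'(x) dx = ∫_0^3 f(x) v(x) dx + [u'(x) v(x)]_0^3.
Choose V so that boundary terms are either known or forced to vanish.
u has inhomogeneous Neumann u'(0) = 1, u'(3) = -2. [u' v]_0^3 = (-2)·v(3) − (1)·v(0) = − 2·v(3) − v(0). Take V = H^1(0, 3); boundary term becomes part of RHS.
Weak formulation: find u (satisfying any essential BC) such that ∫_0^3 u'(x) v'(x) dx = ∫_0^3 f v dx − 2·v(3) − v(0) for all v ∈ V (Neumann data are natural BCs: they enter the RHS as boundary terms).
Substituting f(x) = -2*x^2 - 3*x + 23/2, the right-hand side is ∫_0^3 (-2*x^2 - 3*x + 23/2) v dx − 2·v(3) − v(0).
Compatibility check (pure Neumann): taking v ≡ 1 ∈ V gives 0 = ∫_0^3 f dx + (-2) − (1), i.e. ∫_0^3 f dx must equal u'(0) − u'(3) = 3. Indeed ∫_0^3 (-2*x^2 - 3*x + 23/2) dx = 3, so the data are compatible. The solution is then unique only up to an additive constant (fix it e.g. by requiring ∫_0^3 u dx = 0).


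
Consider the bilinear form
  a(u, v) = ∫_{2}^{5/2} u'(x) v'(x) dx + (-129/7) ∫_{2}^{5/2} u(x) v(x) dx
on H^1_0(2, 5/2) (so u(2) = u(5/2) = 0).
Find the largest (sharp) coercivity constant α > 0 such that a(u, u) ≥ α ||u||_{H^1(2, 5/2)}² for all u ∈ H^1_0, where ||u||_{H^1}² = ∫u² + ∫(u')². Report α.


α = (-129 + 28*π^2)/(7*(1 + 4*π^2))

Coercivity of a(·,·) on H^1_0(2, 5/2) means a(u, u) ≥ α ||u||_{H^1}² for every u ∈ H^1_0.
The interval has length L = 1/2, and Poincaré/coercivity depend only on L. Here a(u, u) = ∫(u')² + (-129/7)·∫u².
Here c = -129/7 < 0 with |c| < (π/L)² = 4*π^2, so coercivity still holds. The condition a(u,u) ≥ α||u||_{H^1}² reads (1−α)∫(u')² ≥ (α−c)∫u². Any admissible α is ≤ 1 (rapidly oscillating u have ∫u²/∫(u')² → 0), and α = 1 would force 0 ≥ (1−c)∫u², impossible since c < 1; so 1−α > 0. By the sharp Poincaré inequality on H^1_0 of an interval of length L, ∫(u')² ≥ (π/L)²∫u² with equality for the first sine mode sin(π(x−x₀)/L) (x₀ the left endpoint), so the inequality holds for all u iff (1−α)(π/L)² ≥ α − c, i.e. α ≤ ((π/L)² + c)/((π/L)² + 1) = (1 + c(L/π)²)/(1 + (L/π)²). (Direct route, valid since c ≤ 0: Poincaré gives c∫u² ≥ c(L/π)²∫(u')², so a(u,u) ≥ (1 + c(L/π)²)∫(u')², while ||u||_{H^1}² ≤ (1 + (L/π)²)∫(u')²; dividing yields the same α.) With (π/L)² = 4*π^2 and c = -129/7, the largest admissible constant is α = ((π/L)² + c)/((π/L)² + 1).
Simplifying, α = (-129 + 28*π^2)/(7*(1 + 4*π^2)).


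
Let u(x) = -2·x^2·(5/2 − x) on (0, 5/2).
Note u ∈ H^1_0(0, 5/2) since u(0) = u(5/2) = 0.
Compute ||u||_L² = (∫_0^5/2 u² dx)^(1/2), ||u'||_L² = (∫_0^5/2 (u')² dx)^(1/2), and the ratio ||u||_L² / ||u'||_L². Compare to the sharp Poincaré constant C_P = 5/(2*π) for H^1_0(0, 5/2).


||u||_L² / ||u'||_L² = 5*sqrt(14)/28 < C_P = 5/(2*π).

u(x) = -2·x^2·(5/2 − x), so u'(x) = 2*x*(3*x - 5).
u(x) = -2·x^2·(5/2 − x) vanishes at x = 0 and x = 5/2, so u ∈ H^1_0(0, 5/2). Differentiate via the product rule and integrate the resulting polynomials term by term.
  ∫_0^5/2 u² dx = ∫_0^5/2 (4*x^6 - 20*x^5 + 25*x^4) dx. Term by term:
    ∫_0^5/2 4*x^6 dx = 78125/224;  ∫_0^5/2 -20*x^5 dx = -78125/96;  ∫_0^5/2 25*x^4 dx = 15625/32.
  Sum: 78125/224 − 78125/96 + 15625/32 = 15625/672.
  ∫_0^5/2 (u')² dx = ∫_0^5/2 (36*x^4 - 120*x^3 + 100*x^2) dx. Term by term:
    ∫_0^5/2 36*x^4 dx = 5625/8;  ∫_0^5/2 -120*x^3 dx = -9375/8;  ∫_0^5/2 100*x^2 dx = 3125/6.
  Sum: 5625/8 − 9375/8 + 3125/6 = 625/12.
∫_0^5/2 u² dx = 15625/672, so ||u||_L² = 125*sqrt(42)/168.
∫_0^5/2 (u')² dx = 625/12, so ||u'||_L² = 25*sqrt(3)/6.
Ratio ||u||_L² / ||u'||_L² = 5*sqrt(14)/28.
Sharp Poincaré constant on H^1_0(0, 5/2) is C_P = L/π = 5/(2*π), achieved by sin(2*π/5·x).
A polynomial bump cannot attain the sharp Poincaré constant (only the first sine eigenfunction does), so the ratio is strictly less than C_P, consistent with ||u||_L² ≤ C_P ||u'||_L².


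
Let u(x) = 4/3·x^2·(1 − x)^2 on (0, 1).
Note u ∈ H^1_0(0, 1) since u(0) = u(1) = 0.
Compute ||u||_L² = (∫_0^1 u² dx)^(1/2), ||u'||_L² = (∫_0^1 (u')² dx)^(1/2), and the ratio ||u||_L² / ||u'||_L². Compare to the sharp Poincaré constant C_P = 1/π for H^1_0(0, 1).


||u||_L² / ||u'||_L² = sqrt(3)/6 < C_P = 1/π.

u(x) = 4/3·x^2·(1 − x)^2, so u'(x) = 8*x*(x - 1)*(2*x - 1)/3.
u(x) = 4/3·x^2·(1 − x)^2 vanishes at x = 0 and x = 1, so u ∈ H^1_0(0, 1). Differentiate via the product rule and integrate the resulting polynomials term by term.
  ∫_0^1 u² dx = ∫_0^1 (16*x^8/9 - 64*x^7/9 + 32*x^6/3 - 64*x^5/9 + 16*x^4/9) dx. Term by term:
    ∫_0^1 16*x^8/9 dx = 16/81;  ∫_0^1 -64*x^7/9 dx = -8/9;  ∫_0^1 32*x^6/3 dx = 32/21;
    ∫_0^1 -64*x^5/9 dx = -32/27;  ∫_0^1 16*x^4/9 dx = 16/45.
  Sum: 16/81 − 8/9 + 32/21 − 32/27 + 16/45 = 8/2835.
  ∫_0^1 (u')² dx = ∫_0^1 (256*x^6/9 - 256*x^5/3 + 832*x^4/9 - 128*x^3/3 + 64*x^2/9) dx. Term by term:
    ∫_0^1 256*x^6/9 dx = 256/63;  ∫_0^1 -256*x^5/3 dx = -128/9;  ∫_0^1 832*x^4/9 dx = 832/45;
    ∫_0^1 -128*x^3/3 dx = -32/3;  ∫_0^1 64*x^2/9 dx = 64/27.
  Sum: 256/63 − 128/9 + 832/45 − 32/3 + 64/27 = 32/945.
∫_0^1 u² dx = 8/2835, so ||u||_L² = 2*sqrt(70)/315.
∫_0^1 (u')² dx = 32/945, so ||u'||_L² = 4*sqrt(210)/315.
Ratio ||u||_L² / ||u'||_L² = sqrt(3)/6.
Sharp Poincaré constant on H^1_0(0, 1) is C_P = L/π = 1/π, achieved by sin(π·x).
A polynomial bump cannot attain the sharp Poincaré constant (only the first sine eigenfunction does), so the ratio is strictly less than C_P, consistent with ||u||_L² ≤ C_P ||u'||_L².


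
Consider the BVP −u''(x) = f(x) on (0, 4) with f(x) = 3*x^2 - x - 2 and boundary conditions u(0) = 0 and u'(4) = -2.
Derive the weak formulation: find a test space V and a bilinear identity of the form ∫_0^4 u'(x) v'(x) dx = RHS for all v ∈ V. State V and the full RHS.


V = {v ∈ H^1(0, 4) : v(0) = 0} (test functions vanish at x = 0 where u is specified); weak form: ∫_0^4 u'v' dx = ∫_0^4 (3*x^2 - x - 2) v dx − 2·v(4) for all v ∈ V.

Multiply both sides by a test function v and integrate from 0 to 4:
  ∫_0^4 −u''(x) v(x) dx = ∫_0^4 f(x) v(x) dx.
Integrate the LHS by parts once:
  ∫_0^4 −u'' v dx = −[u'(x) v(x)]_0^4 + ∫_0^4 u'(x) v'(x) dx.
Thus ∫_0^4 u'(x) v'(x) dx = ∫_0^4 f(x) v(x) dx + [u'(x) v(x)]_0^4.
Choose V so that boundary terms are either known or forced to vanish.
Mixed BC: u(0) = 0 (Dirichlet) and u'(4) = -2 (Neumann). Define V = {v ∈ H^1(0, 4) : v(0) = 0}. Then [u' v]_0^4 = u'(4)·v(4) − u'(0)·0 = − 2·v(4).
Weak formulation: find u (satisfying any essential BC) such that ∫_0^4 u'(x) v'(x) dx = ∫_0^4 f v dx − 2·v(4) for all v ∈ V (Dirichlet at 0 absorbed into V; Neumann datum at x = 4 contributes the boundary term).
Substituting f(x) = 3*x^2 - x - 2, the right-hand side is ∫_0^4 (3*x^2 - x - 2) v dx − 2·v(4).


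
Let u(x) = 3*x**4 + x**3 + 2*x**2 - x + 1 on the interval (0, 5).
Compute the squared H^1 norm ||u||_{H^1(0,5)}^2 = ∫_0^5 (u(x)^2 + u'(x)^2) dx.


||u||_{H^1}^2 = 357120965/84

The H^1 norm (squared) on an interval (0, L) is
  ||u||_{H^1}^2 = ∫_0^L u(x)^2 dx + ∫_0^L u'(x)^2 dx.
Compute u'(x) = 12*x**3 + 3*x**2 + 4*x - 1.
Then u(x)^2 = 9*x**8 + 6*x**7 + 13*x**6 - 2*x**5 + 8*x**4 - 2*x**3 + 5*x**2 - 2*x + 1 and u'(x)^2 = 144*x**6 + 72*x**5 + 105*x**4 + 10*x**2 - 8*x + 1.
Integrate each monomial from 0 to 5 using ∫_0^5 c·x^n dx = c·5^(n+1)/(n+1):
  ∫_0^5 u(x)^2 dx = ∫_0^5 (9*x^8 + 6*x^7 + 13*x^6 - 2*x^5 + 8*x^4 - 2*x^3 + 5*x^2 - 2*x + 1) dx. Term by term:
    ∫_0^5 9*x^8 dx = 1953125;  ∫_0^5 6*x^7 dx = 1171875/4;  ∫_0^5 13*x^6 dx = 1015625/7;
    ∫_0^5 -2*x^5 dx = -15625/3;  ∫_0^5 8*x^4 dx = 5000;  ∫_0^5 -2*x^3 dx = -625/2;
    ∫_0^5 5*x^2 dx = 625/3;  ∫_0^5 -2*x dx = -25;  ∫_0^5 1 dx = 5.
  Sum: 1953125 + 1171875/4 + 1015625/7 − 15625/3 + 5000 − 625/2 + 625/3 − 25 + 5 = 66943815/28.
  ∫_0^5 u'(x)^2 dx = ∫_0^5 (144*x^6 + 72*x^5 + 105*x^4 + 10*x^2 - 8*x + 1) dx. Term by term:
    ∫_0^5 144*x^6 dx = 11250000/7;  ∫_0^5 72*x^5 dx = 187500;  ∫_0^5 105*x^4 dx = 65625;
    ∫_0^5 10*x^2 dx = 1250/3;  ∫_0^5 -8*x dx = -100;  ∫_0^5 1 dx = 5.
  Sum: 11250000/7 + 187500 + 65625 + 1250/3 − 100 + 5 = 39072380/21.
Adding: ||u||_{H^1}^2 = 66943815/28 + 39072380/21 = 357120965/84.


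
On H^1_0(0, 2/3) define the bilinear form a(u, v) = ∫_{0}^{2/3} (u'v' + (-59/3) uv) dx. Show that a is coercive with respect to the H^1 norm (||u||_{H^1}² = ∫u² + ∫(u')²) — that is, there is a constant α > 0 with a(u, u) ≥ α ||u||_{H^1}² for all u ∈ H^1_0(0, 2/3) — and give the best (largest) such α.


α = (-236 + 27*π^2)/(3*(4 + 9*π^2))

Coercivity of a(·,·) on H^1_0(0, 2/3) means a(u, u) ≥ α ||u||_{H^1}² for every u ∈ H^1_0.
The interval has length L = 2/3, and Poincaré/coercivity depend only on L. Here a(u, u) = ∫(u')² + (-59/3)·∫u².
Here c = -59/3 < 0 with |c| < (π/L)² = 9*π^2/4, so coercivity still holds. The condition a(u,u) ≥ α||u||_{H^1}² reads (1−α)∫(u')² ≥ (α−c)∫u². Any admissible α is ≤ 1 (rapidly oscillating u have ∫u²/∫(u')² → 0), and α = 1 would force 0 ≥ (1−c)∫u², impossible since c < 1; so 1−α > 0. By the sharp Poincaré inequality on H^1_0 of an interval of length L, ∫(u')² ≥ (π/L)²∫u² with equality for the first sine mode sin(π(x−x₀)/L) (x₀ the left endpoint), so the inequality holds for all u iff (1−α)(π/L)² ≥ α − c, i.e. α ≤ ((π/L)² + c)/((π/L)² + 1) = (1 + c(L/π)²)/(1 + (L/π)²). (Direct route, valid since c ≤ 0: Poincaré gives c∫u² ≥ c(L/π)²∫(u')², so a(u,u) ≥ (1 + c(L/π)²)∫(u')², while ||u||_{H^1}² ≤ (1 + (L/π)²)∫(u')²; dividing yields the same α.) With (π/L)² = 9*π^2/4 and c = -59/3, the largest admissible constant is α = ((π/L)² + c)/((π/L)² + 1).
Simplifying, α = (-236 + 27*π^2)/(3*(4 + 9*π^2)).


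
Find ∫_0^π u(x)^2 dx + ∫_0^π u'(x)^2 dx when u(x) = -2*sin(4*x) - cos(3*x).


||u||_{H^1(0,π)}^2 = 320/7 + 39*π

u'(x) = 3*sin(3*x) - 8*cos(4*x).
Expand u² and (u')² and integrate term by term on (0, π), using: for integers n ≥ 1, ∫_0^π sin²(nx) dx = ∫_0^π cos²(nx) dx = π/2; for n ≠ n', ∫_0^π sin(nx)sin(n'x) dx = ∫_0^π cos(nx)cos(n'x) dx = 0; and by product-to-sum, ∫_0^π sin(nx)cos(n'x) dx = ½∫_0^π [sin((n+n')x) + sin((n−n')x)] dx, which is 0 when n+n' is even and 2n/(n²−n'²) when n+n' is odd (it need not vanish on (0, π)).
  u² squared terms: (-1)²·∫cos(3x)² dx = 1·π/2 = π/2;  (-2)²·∫sin(4x)² dx = 4·π/2 = 2*π.
  u² cross terms: 2·(-1)·(-2)·∫cos(3x)·sin(4x) dx = 4·(8/7) = 32/7.
  So ∫_0^π u² dx = π/2 + 2*π + 32/7 = 32/7 + 5*π/2.
  (u')² squared terms: (-8)²·∫cos(4x)² dx = 64·π/2 = 32*π;  (3)²·∫sin(3x)² dx = 9·π/2 = 9*π/2.
  (u')² cross terms: 2·(-8)·(3)·∫cos(4x)·sin(3x) dx = -48·(-6/7) = 288/7.
  So ∫_0^π (u')² dx = 32*π + 9*π/2 + 288/7 = 288/7 + 73*π/2.
||u||_{H^1}^2 = (32/7 + 5*π/2) + (288/7 + 73*π/2) = 320/7 + 39*π.


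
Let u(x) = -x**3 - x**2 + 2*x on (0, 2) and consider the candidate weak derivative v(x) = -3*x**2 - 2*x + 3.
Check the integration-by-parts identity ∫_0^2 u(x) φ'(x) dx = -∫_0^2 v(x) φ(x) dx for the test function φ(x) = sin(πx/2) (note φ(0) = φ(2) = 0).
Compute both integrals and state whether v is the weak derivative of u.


LHS = -96/π^3 + 24/π, RHS = -96/π^3 + 20/π. No, v is not the weak derivative of u.

u(x) = -x**3 - x**2 + 2*x, classical derivative u'(x) = -3*x**2 - 2*x + 2.
φ(x) = sin(πx/2), so φ'(x) = π*cos(π*x/2)/2.
Note φ(0) = φ(2) = 0, so the boundary term u·φ vanishes.
LHS = ∫_0^2 u(x) φ'(x) dx = ∫_0^2 (-π*x^3*cos(π*x/2)/2 - π*x^2*cos(π*x/2)/2 + π*x*cos(π*x/2)) dx. Term by term:
  ∫_0^2 π*x*cos(π*x/2) dx = -8/π;  ∫_0^2 -π*x^2*cos(π*x/2)/2 dx = 8/π;  ∫_0^2 -π*x^3*cos(π*x/2)/2 dx = -96/π^3 + 24/π.
Sum: -8/π + 8/π + -96/π^3 + 24/π = -96/π^3 + 24/π.
So LHS = -96/π^3 + 24/π.
∫_0^2 v(x) φ(x) dx = ∫_0^2 (-3*x^2*sin(π*x/2) - 2*x*sin(π*x/2) + 3*sin(π*x/2)) dx. Term by term:
  ∫_0^2 3*sin(π*x/2) dx = 12/π;  ∫_0^2 -3*x^2*sin(π*x/2) dx = -24/π + 96/π^3;  ∫_0^2 -2*x*sin(π*x/2) dx = -8/π.
Sum: 12/π + -24/π + 96/π^3 − 8/π = -20/π + 96/π^3.
So RHS = -∫_0^2 v(x) φ(x) dx = -96/π^3 + 20/π.
LHS − RHS = 4/π ≠ 0, so the identity fails.
(For a valid weak derivative the identity must hold for EVERY test function, in particular this one. The failure shows v is NOT the weak derivative of u.)
Correct weak derivative would be u'(x) = -3*x**2 - 2*x + 2.


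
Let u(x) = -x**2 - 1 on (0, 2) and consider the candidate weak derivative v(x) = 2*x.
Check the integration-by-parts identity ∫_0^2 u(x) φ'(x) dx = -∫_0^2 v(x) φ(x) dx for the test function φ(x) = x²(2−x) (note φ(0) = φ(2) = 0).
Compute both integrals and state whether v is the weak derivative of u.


LHS = 16/5, RHS = -16/5. No, v is not the weak derivative of u.

u(x) = -x**2 - 1, classical derivative u'(x) = -2*x.
φ(x) = x²(2−x), so φ'(x) = x*(4 - 3*x).
Note φ(0) = φ(2) = 0, so the boundary term u·φ vanishes.
LHS = ∫_0^2 u(x) φ'(x) dx = ∫_0^2 (3*x^4 - 4*x^3 + 3*x^2 - 4*x) dx. Term by term:
  ∫_0^2 3*x^4 dx = 96/5;  ∫_0^2 -4*x^3 dx = -16;  ∫_0^2 3*x^2 dx = 8;
  ∫_0^2 -4*x dx = -8.
Sum: 96/5 − 16 + 8 − 8 = 16/5.
So LHS = 16/5.
∫_0^2 v(x) φ(x) dx = ∫_0^2 (-2*x^4 + 4*x^3) dx. Term by term:
  ∫_0^2 -2*x^4 dx = -64/5;  ∫_0^2 4*x^3 dx = 16.
Sum: -64/5 + 16 = 16/5.
So RHS = -∫_0^2 v(x) φ(x) dx = -16/5.
LHS − RHS = 32/5 ≠ 0, so the identity fails.
(For a valid weak derivative the identity must hold for EVERY test function, in particular this one. The failure shows v is NOT the weak derivative of u.)
Correct weak derivative would be u'(x) = -2*x.


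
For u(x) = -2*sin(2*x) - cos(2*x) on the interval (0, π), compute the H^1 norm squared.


||u||_{H^1(0,π)}^2 = 25*π/2

u'(x) = 2*sin(2*x) - 4*cos(2*x).
Expand u² and (u')² and integrate term by term on (0, π), using: for integers n ≥ 1, ∫_0^π sin²(nx) dx = ∫_0^π cos²(nx) dx = π/2; for n ≠ n', ∫_0^π sin(nx)sin(n'x) dx = ∫_0^π cos(nx)cos(n'x) dx = 0; and by product-to-sum, ∫_0^π sin(nx)cos(n'x) dx = ½∫_0^π [sin((n+n')x) + sin((n−n')x)] dx, which is 0 when n+n' is even and 2n/(n²−n'²) when n+n' is odd (it need not vanish on (0, π)).
  u² squared terms: (-1)²·∫cos(2x)² dx = 1·π/2 = π/2;  (-2)²·∫sin(2x)² dx = 4·π/2 = 2*π.
  u² cross terms: 2·(-1)·(-2)·∫cos(2x)·sin(2x) dx = 4·(0) = 0.
  So ∫_0^π u² dx = π/2 + 2*π + 0 = 5*π/2.
  (u')² squared terms: (-4)²·∫cos(2x)² dx = 16·π/2 = 8*π;  (2)²·∫sin(2x)² dx = 4·π/2 = 2*π.
  (u')² cross terms: 2·(-4)·(2)·∫cos(2x)·sin(2x) dx = -16·(0) = 0.
  So ∫_0^π (u')² dx = 8*π + 2*π + 0 = 10*π.
||u||_{H^1}^2 = (5*π/2) + (10*π) = 25*π/2.


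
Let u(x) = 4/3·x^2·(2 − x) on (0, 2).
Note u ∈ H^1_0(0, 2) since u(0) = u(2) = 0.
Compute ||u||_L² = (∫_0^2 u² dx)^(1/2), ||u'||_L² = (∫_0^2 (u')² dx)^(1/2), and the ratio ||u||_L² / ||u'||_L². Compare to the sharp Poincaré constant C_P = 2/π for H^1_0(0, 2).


||u||_L² / ||u'||_L² = sqrt(14)/7 < C_P = 2/π.

u(x) = 4/3·x^2·(2 − x), so u'(x) = 4*x*(4 - 3*x)/3.
u(x) = 4/3·x^2·(2 − x) vanishes at x = 0 and x = 2, so u ∈ H^1_0(0, 2). Differentiate via the product rule and integrate the resulting polynomials term by term.
  ∫_0^2 u² dx = ∫_0^2 (16*x^6/9 - 64*x^5/9 + 64*x^4/9) dx. Term by term:
    ∫_0^2 16*x^6/9 dx = 2048/63;  ∫_0^2 -64*x^5/9 dx = -2048/27;  ∫_0^2 64*x^4/9 dx = 2048/45.
  Sum: 2048/63 − 2048/27 + 2048/45 = 2048/945.
  ∫_0^2 (u')² dx = ∫_0^2 (16*x^4 - 128*x^3/3 + 256*x^2/9) dx. Term by term:
    ∫_0^2 16*x^4 dx = 512/5;  ∫_0^2 -128*x^3/3 dx = -512/3;  ∫_0^2 256*x^2/9 dx = 2048/27.
  Sum: 512/5 − 512/3 + 2048/27 = 1024/135.
∫_0^2 u² dx = 2048/945, so ||u||_L² = 32*sqrt(210)/315.
∫_0^2 (u')² dx = 1024/135, so ||u'||_L² = 32*sqrt(15)/45.
Ratio ||u||_L² / ||u'||_L² = sqrt(14)/7.
Sharp Poincaré constant on H^1_0(0, 2) is C_P = L/π = 2/π, achieved by sin(π/2·x).
A polynomial bump cannot attain the sharp Poincaré constant (only the first sine eigenfunction does), so the ratio is strictly less than C_P, consistent with ||u||_L² ≤ C_P ||u'||_L².


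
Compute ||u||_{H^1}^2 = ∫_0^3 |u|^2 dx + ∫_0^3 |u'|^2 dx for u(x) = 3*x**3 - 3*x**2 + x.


||u||_{H^1}^2 = 239817/70

The H^1 norm (squared) on an interval (0, L) is
  ||u||_{H^1}^2 = ∫_0^L u(x)^2 dx + ∫_0^L u'(x)^2 dx.
Compute u'(x) = 9*x**2 - 6*x + 1.
Then u(x)^2 = 9*x**6 - 18*x**5 + 15*x**4 - 6*x**3 + x**2 and u'(x)^2 = 81*x**4 - 108*x**3 + 54*x**2 - 12*x + 1.
Integrate each monomial from 0 to 3 using ∫_0^3 c·x^n dx = c·3^(n+1)/(n+1):
  ∫_0^3 u(x)^2 dx = ∫_0^3 (9*x^6 - 18*x^5 + 15*x^4 - 6*x^3 + x^2) dx. Term by term:
    ∫_0^3 9*x^6 dx = 19683/7;  ∫_0^3 -18*x^5 dx = -2187;  ∫_0^3 15*x^4 dx = 729;
    ∫_0^3 -6*x^3 dx = -243/2;  ∫_0^3 x^2 dx = 9.
  Sum: 19683/7 − 2187 + 729 − 243/2 + 9 = 17379/14.
  ∫_0^3 u'(x)^2 dx = ∫_0^3 (81*x^4 - 108*x^3 + 54*x^2 - 12*x + 1) dx. Term by term:
    ∫_0^3 81*x^4 dx = 19683/5;  ∫_0^3 -108*x^3 dx = -2187;  ∫_0^3 54*x^2 dx = 486;
    ∫_0^3 -12*x dx = -54;  ∫_0^3 1 dx = 3.
  Sum: 19683/5 − 2187 + 486 − 54 + 3 = 10923/5.
Adding: ||u||_{H^1}^2 = 17379/14 + 10923/5 = 239817/70.


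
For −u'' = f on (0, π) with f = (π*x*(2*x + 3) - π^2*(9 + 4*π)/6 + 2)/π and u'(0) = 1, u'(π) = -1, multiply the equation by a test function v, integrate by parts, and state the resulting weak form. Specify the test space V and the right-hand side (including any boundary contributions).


V = H^1(0, π) (v unrestricted at boundary; u is determined up to an additive constant); weak form: ∫_0^π u'v' dx = ∫_0^π ((π*x*(2*x + 3) - π^2*(9 + 4*π)/6 + 2)/π) v dx − v(π) − v(0) for all v ∈ V.

Multiply both sides by a test function v and integrate from 0 to π:
  ∫_0^π −u''(x) v(x) dx = ∫_0^π f(x) v(x) dx.
Integrate the LHS by parts once:
  ∫_0^π −u'' v dx = −[u'(x) v(x)]_0^π + ∫_0^π u'(x) v'(x) dx.
Thus ∫_0^π u'(x) v'(x) dx = ∫_0^π f(x) v(x) dx + [u'(x) v(x)]_0^π.
Choose V so that boundary terms are either known or forced to vanish.
u has inhomogeneous Neumann u'(0) = 1, u'(π) = -1. [u' v]_0^π = (-1)·v(π) − (1)·v(0) = − v(π) − v(0). Take V = H^1(0, π); boundary term becomes part of RHS.
Weak formulation: find u (satisfying any essential BC) such that ∫_0^π u'(x) v'(x) dx = ∫_0^π f v dx − v(π) − v(0) for all v ∈ V (Neumann data are natural BCs: they enter the RHS as boundary terms).
Substituting f(x) = (π*x*(2*x + 3) - π^2*(9 + 4*π)/6 + 2)/π, the right-hand side is ∫_0^π ((π*x*(2*x + 3) - π^2*(9 + 4*π)/6 + 2)/π) v dx − v(π) − v(0).
Compatibility check (pure Neumann): taking v ≡ 1 ∈ V gives 0 = ∫_0^π f dx + (-1) − (1), i.e. ∫_0^π f dx must equal u'(0) − u'(π) = 2. Indeed ∫_0^π ((π*x*(2*x + 3) - π^2*(9 + 4*π)/6 + 2)/π) dx = 2, so the data are compatible. The solution is then unique only up to an additive constant (fix it e.g. by requiring ∫_0^π u dx = 0).


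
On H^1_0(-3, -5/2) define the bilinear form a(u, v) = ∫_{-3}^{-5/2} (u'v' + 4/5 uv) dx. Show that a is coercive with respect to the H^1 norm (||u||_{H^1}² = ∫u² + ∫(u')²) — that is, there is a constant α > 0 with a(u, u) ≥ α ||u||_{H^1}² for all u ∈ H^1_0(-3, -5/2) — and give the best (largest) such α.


α = 4*(1 + 5*π^2)/(5*(1 + 4*π^2))

Coercivity of a(·,·) on H^1_0(-3, -5/2) means a(u, u) ≥ α ||u||_{H^1}² for every u ∈ H^1_0.
The interval has length L = 1/2, and Poincaré/coercivity depend only on L. Here a(u, u) = ∫(u')² + (4/5)·∫u².
Here 0 < c = 4/5 < 1. The condition a(u,u) ≥ α||u||_{H^1}² reads (1−α)∫(u')² ≥ (α−c)∫u². Any admissible α is ≤ 1 (rapidly oscillating u have ∫u²/∫(u')² → 0), and α = 1 would force 0 ≥ (1−c)∫u², impossible since c < 1; so 1−α > 0. By the sharp Poincaré inequality on H^1_0 of an interval of length L, ∫(u')² ≥ (π/L)²∫u² with equality for the first sine mode sin(π(x−x₀)/L) (x₀ the left endpoint), so the inequality holds for all u iff (1−α)(π/L)² ≥ α − c, i.e. α ≤ ((π/L)² + c)/((π/L)² + 1) = (1 + c(L/π)²)/(1 + (L/π)²). With (π/L)² = 4*π^2 and c = 4/5, the largest admissible constant is α = ((π/L)² + c)/((π/L)² + 1).
Simplifying, α = 4*(1 + 5*π^2)/(5*(1 + 4*π^2)).


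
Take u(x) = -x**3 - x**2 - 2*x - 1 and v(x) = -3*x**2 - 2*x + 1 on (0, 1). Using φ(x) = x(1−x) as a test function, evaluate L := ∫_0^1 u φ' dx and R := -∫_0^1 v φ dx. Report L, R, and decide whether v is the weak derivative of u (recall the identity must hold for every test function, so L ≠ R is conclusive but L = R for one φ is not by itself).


LHS = 13/20, RHS = 3/20. No, v is not the weak derivative of u.

u(x) = -x**3 - x**2 - 2*x - 1, classical derivative u'(x) = -3*x**2 - 2*x - 2.
φ(x) = x(1−x), so φ'(x) = 1 - 2*x.
Note φ(0) = φ(1) = 0, so the boundary term u·φ vanishes.
LHS = ∫_0^1 u(x) φ'(x) dx = ∫_0^1 (2*x^4 + x^3 + 3*x^2 - 1) dx. Term by term:
  ∫_0^1 2*x^4 dx = 2/5;  ∫_0^1 x^3 dx = 1/4;  ∫_0^1 3*x^2 dx = 1;
  ∫_0^1 -1 dx = -1.
Sum: 2/5 + 1/4 + 1 − 1 = 13/20.
So LHS = 13/20.
∫_0^1 v(x) φ(x) dx = ∫_0^1 (3*x^4 - x^3 - 3*x^2 + x) dx. Term by term:
  ∫_0^1 3*x^4 dx = 3/5;  ∫_0^1 -x^3 dx = -1/4;  ∫_0^1 -3*x^2 dx = -1;
  ∫_0^1 x dx = 1/2.
Sum: 3/5 − 1/4 − 1 + 1/2 = -3/20.
So RHS = -∫_0^1 v(x) φ(x) dx = 3/20.
LHS − RHS = 1/2 ≠ 0, so the identity fails.
(For a valid weak derivative the identity must hold for EVERY test function, in particular this one. The failure shows v is NOT the weak derivative of u.)
Correct weak derivative would be u'(x) = -3*x**2 - 2*x - 2.


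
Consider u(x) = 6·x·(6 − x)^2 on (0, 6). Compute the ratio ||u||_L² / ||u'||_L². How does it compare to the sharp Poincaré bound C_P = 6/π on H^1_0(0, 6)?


||u||_L² / ||u'||_L² = 3*sqrt(14)/7 < C_P = 6/π.

u(x) = 6·x·(6 − x)^2, so u'(x) = 18*(x - 6)*(x - 2).
u(x) = 6·x·(6 − x)^2 vanishes at x = 0 and x = 6, so u ∈ H^1_0(0, 6). Differentiate via the product rule and integrate the resulting polynomials term by term.
  ∫_0^6 u² dx = ∫_0^6 (36*x^6 - 864*x^5 + 7776*x^4 - 31104*x^3 + 46656*x^2) dx. Term by term:
    ∫_0^6 36*x^6 dx = 10077696/7;  ∫_0^6 -864*x^5 dx = -6718464;  ∫_0^6 7776*x^4 dx = 60466176/5;
    ∫_0^6 -31104*x^3 dx = -10077696;  ∫_0^6 46656*x^2 dx = 3359232.
  Sum: 10077696/7 − 6718464 + 60466176/5 − 10077696 + 3359232 = 3359232/35.
  ∫_0^6 (u')² dx = ∫_0^6 (324*x^4 - 5184*x^3 + 28512*x^2 - 62208*x + 46656) dx. Term by term:
    ∫_0^6 324*x^4 dx = 2519424/5;  ∫_0^6 -5184*x^3 dx = -1679616;  ∫_0^6 28512*x^2 dx = 2052864;
    ∫_0^6 -62208*x dx = -1119744;  ∫_0^6 46656 dx = 279936.
  Sum: 2519424/5 − 1679616 + 2052864 − 1119744 + 279936 = 186624/5.
∫_0^6 u² dx = 3359232/35, so ||u||_L² = 1296*sqrt(70)/35.
∫_0^6 (u')² dx = 186624/5, so ||u'||_L² = 432*sqrt(5)/5.
Ratio ||u||_L² / ||u'||_L² = 3*sqrt(14)/7.
Sharp Poincaré constant on H^1_0(0, 6) is C_P = L/π = 6/π, achieved by sin(π/6·x).
A polynomial bump cannot attain the sharp Poincaré constant (only the first sine eigenfunction does), so the ratio is strictly less than C_P, consistent with ||u||_L² ≤ C_P ||u'||_L².


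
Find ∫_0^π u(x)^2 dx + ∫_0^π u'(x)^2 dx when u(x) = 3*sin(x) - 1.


||u||_{H^1(0,π)}^2 = -12 + 10*π

u'(x) = 3*cos(x).
Expand u² and (u')² and integrate term by term on (0, π), using: for integers n ≥ 1, ∫_0^π sin²(nx) dx = ∫_0^π cos²(nx) dx = π/2; for n ≠ n', ∫_0^π sin(nx)sin(n'x) dx = ∫_0^π cos(nx)cos(n'x) dx = 0; and by product-to-sum, ∫_0^π sin(nx)cos(n'x) dx = ½∫_0^π [sin((n+n')x) + sin((n−n')x)] dx, which is 0 when n+n' is even and 2n/(n²−n'²) when n+n' is odd (it need not vanish on (0, π)). For the constant mode: ∫_0^π 1 dx = π, ∫_0^π cos(nx) dx = 0, ∫_0^π sin(nx) dx = (1−(−1)^n)/n.
  u² squared terms: (-1)²·∫1 dx = 1·π = π;  (3)²·∫sin(x)² dx = 9·π/2 = 9*π/2.
  u² cross terms: 2·(-1)·(3)·∫1·sin(x) dx = -6·(2) = -12.
  So ∫_0^π u² dx = π + 9*π/2 − 12 = -12 + 11*π/2.
  (u')² squared terms: (3)²·∫cos(x)² dx = 9·π/2 = 9*π/2.
  So ∫_0^π (u')² dx = 9*π/2.
||u||_{H^1}^2 = (-12 + 11*π/2) + (9*π/2) = -12 + 10*π.


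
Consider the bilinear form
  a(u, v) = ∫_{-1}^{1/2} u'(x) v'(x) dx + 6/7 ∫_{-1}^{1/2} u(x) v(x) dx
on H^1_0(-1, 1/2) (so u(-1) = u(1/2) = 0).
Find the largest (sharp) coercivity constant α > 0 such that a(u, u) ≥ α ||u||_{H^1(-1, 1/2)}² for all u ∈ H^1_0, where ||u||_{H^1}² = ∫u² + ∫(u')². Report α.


α = 2*(27 + 14*π^2)/(7*(9 + 4*π^2))

Coercivity of a(·,·) on H^1_0(-1, 1/2) means a(u, u) ≥ α ||u||_{H^1}² for every u ∈ H^1_0.
The interval has length L = 3/2, and Poincaré/coercivity depend only on L. Here a(u, u) = ∫(u')² + (6/7)·∫u².
Here 0 < c = 6/7 < 1. The condition a(u,u) ≥ α||u||_{H^1}² reads (1−α)∫(u')² ≥ (α−c)∫u². Any admissible α is ≤ 1 (rapidly oscillating u have ∫u²/∫(u')² → 0), and α = 1 would force 0 ≥ (1−c)∫u², impossible since c < 1; so 1−α > 0. By the sharp Poincaré inequality on H^1_0 of an interval of length L, ∫(u')² ≥ (π/L)²∫u² with equality for the first sine mode sin(π(x−x₀)/L) (x₀ the left endpoint), so the inequality holds for all u iff (1−α)(π/L)² ≥ α − c, i.e. α ≤ ((π/L)² + c)/((π/L)² + 1) = (1 + c(L/π)²)/(1 + (L/π)²). With (π/L)² = 4*π^2/9 and c = 6/7, the largest admissible constant is α = ((π/L)² + c)/((π/L)² + 1).
Simplifying, α = 2*(27 + 14*π^2)/(7*(9 + 4*π^2)).
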